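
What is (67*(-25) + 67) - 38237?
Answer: -39845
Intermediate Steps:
(67*(-25) + 67) - 38237 = (-1675 + 67) - 38237 = -1608 - 38237 = -39845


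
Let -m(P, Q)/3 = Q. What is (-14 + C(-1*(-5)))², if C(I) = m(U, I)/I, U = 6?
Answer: 289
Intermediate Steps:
m(P, Q) = -3*Q
C(I) = -3 (C(I) = (-3*I)/I = -3)
(-14 + C(-1*(-5)))² = (-14 - 3)² = (-17)² = 289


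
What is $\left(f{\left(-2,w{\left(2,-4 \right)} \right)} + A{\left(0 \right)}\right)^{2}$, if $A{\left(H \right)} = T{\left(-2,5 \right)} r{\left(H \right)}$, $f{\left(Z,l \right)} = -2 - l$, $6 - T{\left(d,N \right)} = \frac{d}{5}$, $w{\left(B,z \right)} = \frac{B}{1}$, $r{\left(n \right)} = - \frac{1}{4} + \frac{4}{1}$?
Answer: $400$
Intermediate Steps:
$r{\left(n \right)} = \frac{15}{4}$ ($r{\left(n \right)} = \left(-1\right) \frac{1}{4} + 4 \cdot 1 = - \frac{1}{4} + 4 = \frac{15}{4}$)
$w{\left(B,z \right)} = B$ ($w{\left(B,z \right)} = B 1 = B$)
$T{\left(d,N \right)} = 6 - \frac{d}{5}$
$A{\left(H \right)} = 24$ ($A{\left(H \right)} = \left(6 - - \frac{2}{5}\right) \frac{15}{4} = \left(6 + \frac{2}{5}\right) \frac{15}{4} = \frac{32}{5} \cdot \frac{15}{4} = 24$)
$\left(f{\left(-2,w{\left(2,-4 \right)} \right)} + A{\left(0 \right)}\right)^{2} = \left(\left(-2 - 2\right) + 24\right)^{2} = \left(-4 + 24\right)^{2} = 20^{2} = 400$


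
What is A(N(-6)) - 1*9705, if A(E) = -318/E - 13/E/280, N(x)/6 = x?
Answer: -97737347/10080 ≈ -9696.2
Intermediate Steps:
N(x) = 6*x
A(E) = -89053/(280*E) (A(E) = -318/E - 13/E*(1/280) = -318/E - 13/(280*E) = -89053/(280*E))
A(N(-6)) - 1*9705 = -89053/(280*(6*(-6))) - 1*9705 = -89053/280/(-36) - 9705 = -89053/280*(-1/36) - 9705 = 89053/10080 - 9705 = -97737347/10080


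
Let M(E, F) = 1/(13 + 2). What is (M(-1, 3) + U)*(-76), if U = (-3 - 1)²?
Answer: -18316/15 ≈ -1221.1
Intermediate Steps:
M(E, F) = 1/15
U = 16 (U = (-4)² = 16)
(M(-1, 3) + U)*(-76) = (1/15 + 16)*(-76) = (241/15)*(-76) = -18316/15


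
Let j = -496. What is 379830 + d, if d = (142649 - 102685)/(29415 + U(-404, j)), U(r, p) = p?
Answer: 10984343734/28919 ≈ 3.7983e+5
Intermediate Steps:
d = 39964/28919 (d = (142649 - 102685)/(29415 - 496) = 39964/28919 ≈ 1.3819)
379830 + d = 379830 + 39964/28919 = 10984343734/28919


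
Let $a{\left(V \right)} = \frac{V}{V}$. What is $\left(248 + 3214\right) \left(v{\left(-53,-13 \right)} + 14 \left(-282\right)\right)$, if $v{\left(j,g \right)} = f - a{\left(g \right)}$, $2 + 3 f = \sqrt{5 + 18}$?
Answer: $-13673746 + 1154 \sqrt{23} \approx -1.3668 \cdot 10^{7}$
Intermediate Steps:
$a{\left(V \right)} = 1$
$f = - \frac{2}{3} + \frac{\sqrt{23}}{3}$ ($f = - \frac{2}{3} + \frac{\sqrt{5 + 18}}{3} = - \frac{2}{3} + \frac{\sqrt{23}}{3} \approx 0.93194$)
$v{\left(j,g \right)} = - \frac{5}{3} + \frac{\sqrt{23}}{3}$ ($v{\left(j,g \right)} = \left(- \frac{2}{3} + \frac{\sqrt{23}}{3}\right) - 1 = - \frac{5}{3} + \frac{\sqrt{23}}{3}$)
$\left(248 + 3214\right) \left(v{\left(-53,-13 \right)} + 14 \left(-282\right)\right) = \left(248 + 3214\right) \left(\left(- \frac{5}{3} + \frac{\sqrt{23}}{3}\right) + 14 \left(-282\right)\right) = 3462 \left(\left(- \frac{5}{3} + \frac{\sqrt{23}}{3}\right) - 3948\right) = 3462 \left(- \frac{11849}{3} + \frac{\sqrt{23}}{3}\right) = -13673746 + 1154 \sqrt{23}$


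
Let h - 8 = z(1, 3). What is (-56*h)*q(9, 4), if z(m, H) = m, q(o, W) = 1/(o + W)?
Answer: -504/13 ≈ -38.769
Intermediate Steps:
q(o, W) = 1/(W + o)
h = 9 (h = 8 + 1 = 9)
(-56*h)*q(9, 4) = (-56*9)/(4 + 9) = -504/13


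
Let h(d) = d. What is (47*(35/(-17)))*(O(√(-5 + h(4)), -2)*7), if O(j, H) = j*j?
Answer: 11515/17 ≈ 677.35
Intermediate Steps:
O(j, H) = j²
(47*(35/(-17)))*(O(√(-5 + h(4)), -2)*7) = (47*(35/(-17)))*((√(-5 + 4))²*7) = (47*(35*(-1/17)))*((√(-1))²*7) = (47*(-35/17))*(I²*7) = -(-1645)*7/17 = -1645/17*(-7) = 11515/17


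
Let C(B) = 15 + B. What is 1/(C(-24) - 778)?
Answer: -1/787 ≈ -0.0012706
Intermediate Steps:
1/(C(-24) - 778) = 1/((15 - 24) - 778) = 1/(-9 - 778) = 1/(-787) = -1/787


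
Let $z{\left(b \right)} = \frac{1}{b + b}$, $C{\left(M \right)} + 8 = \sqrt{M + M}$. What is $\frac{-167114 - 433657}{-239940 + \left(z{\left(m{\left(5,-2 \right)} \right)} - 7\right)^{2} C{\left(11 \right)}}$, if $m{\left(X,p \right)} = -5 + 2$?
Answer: $\frac{725337262224}{290185912069} + \frac{3604626 \sqrt{22}}{6748509583} \approx 2.5021$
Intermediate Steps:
$C{\left(M \right)} = -8 + \sqrt{2} \sqrt{M}$ ($C{\left(M \right)} = -8 + \sqrt{M + M} = -8 + \sqrt{2 M} = -8 + \sqrt{2} \sqrt{M}$)
$m{\left(X,p \right)} = -3$
$z{\left(b \right)} = \frac{1}{2 b}$
$\frac{-167114 - 433657}{-239940 + \left(z{\left(m{\left(5,-2 \right)} \right)} - 7\right)^{2} C{\left(11 \right)}} = \frac{-167114 - 433657}{-239940 + \left(\frac{1}{2 \left(-3\right)} - 7\right)^{2} \left(-8 + \sqrt{2} \sqrt{11}\right)} = - \frac{600771}{-239940 + \left(\frac{1}{2} \left(- \frac{1}{3}\right) - 7\right)^{2} \left(-8 + \sqrt{22}\right)} = - \frac{600771}{-239940 + \left(- \frac{1}{6} - 7\right)^{2} \left(-8 + \sqrt{22}\right)} = - \frac{600771}{-239940 + \left(- \frac{43}{6}\right)^{2} \left(-8 + \sqrt{22}\right)} = - \frac{600771}{-239940 + \frac{1849 \left(-8 + \sqrt{22}\right)}{36}} = - \frac{600771}{-239940 - \left(\frac{3698}{9} - \frac{1849 \sqrt{22}}{36}\right)} = - \frac{600771}{- \frac{2163158}{9} + \frac{1849 \sqrt{22}}{36}}$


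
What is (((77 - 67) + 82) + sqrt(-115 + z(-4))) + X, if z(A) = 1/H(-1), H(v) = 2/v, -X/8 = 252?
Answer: -1924 + I*sqrt(462)/2 ≈ -1924.0 + 10.747*I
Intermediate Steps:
X = -2016 (X = -8*252 = -2016)
z(A) = -1/2 (z(A) = 1/(2/(-1)) = 1/(2*(-1)) = 1/(-2) = -1/2)
(((77 - 67) + 82) + sqrt(-115 + z(-4))) + X = (((77 - 67) + 82) + sqrt(-115 - 1/2)) - 2016 = ((10 + 82) + sqrt(-231/2)) - 2016 = (92 + I*sqrt(462)/2) - 2016 = -1924 + I*sqrt(462)/2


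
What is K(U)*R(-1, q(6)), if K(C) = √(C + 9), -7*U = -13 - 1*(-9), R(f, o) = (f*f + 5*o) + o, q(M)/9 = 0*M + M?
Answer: 325*√469/7 ≈ 1005.5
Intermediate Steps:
q(M) = 9*M (q(M) = 9*(0*M + M) = 9*(0 + M) = 9*M)
R(f, o) = f² + 6*o (R(f, o) = (f² + 5*o) + o = f² + 6*o)
U = 4/7 (U = -(-13 - 1*(-9))/7 = -(-13 + 9)/7 = -⅐*(-4) = 4/7 ≈ 0.57143)
K(C) = √(9 + C)
K(U)*R(-1, q(6)) = √(9 + 4/7)*((-1)² + 6*(9*6)) = √(67/7)*(1 + 6*54) = (√469/7)*(1 + 324) = (√469/7)*325 = 325*√469/7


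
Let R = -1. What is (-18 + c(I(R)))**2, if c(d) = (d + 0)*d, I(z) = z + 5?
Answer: 4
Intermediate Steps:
I(z) = 5 + z
c(d) = d**2 (c(d) = d*d = d**2)
(-18 + c(I(R)))**2 = (-18 + (5 - 1)**2)**2 = (-18 + 4**2)**2 = (-18 + 16)**2 = (-2)**2 = 4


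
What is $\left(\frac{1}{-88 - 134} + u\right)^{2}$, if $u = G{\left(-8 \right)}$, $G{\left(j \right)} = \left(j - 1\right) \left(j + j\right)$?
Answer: $\frac{1021889089}{49284} \approx 20735.0$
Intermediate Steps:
$G{\left(j \right)} = 2 j \left(-1 + j\right)$ ($G{\left(j \right)} = \left(-1 + j\right) 2 j = 2 j \left(-1 + j\right)$)
$u = 144$ ($u = 2 \left(-8\right) \left(-1 - 8\right) = 2 \left(-8\right) \left(-9\right) = 144$)
$\left(\frac{1}{-88 - 134} + u\right)^{2} = \left(\frac{1}{-88 - 134} + 144\right)^{2} = \left(\frac{1}{-222} + 144\right)^{2} = \left(- \frac{1}{222} + 144\right)^{2} = \left(\frac{31967}{222}\right)^{2} = \frac{1021889089}{49284}$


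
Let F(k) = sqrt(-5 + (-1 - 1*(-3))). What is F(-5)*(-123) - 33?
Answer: -33 - 123*I*sqrt(3) ≈ -33.0 - 213.04*I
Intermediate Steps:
F(k) = I*sqrt(3) (F(k) = sqrt(-5 + (-1 + 3)) = sqrt(-5 + 2) = sqrt(-3) = I*sqrt(3))
F(-5)*(-123) - 33 = (I*sqrt(3))*(-123) - 33 = -123*I*sqrt(3) - 33 = -33 - 123*I*sqrt(3)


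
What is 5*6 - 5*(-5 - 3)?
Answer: 70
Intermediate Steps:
5*6 - 5*(-5 - 3) = 30 - 5*(-8) = 30 + 40 = 70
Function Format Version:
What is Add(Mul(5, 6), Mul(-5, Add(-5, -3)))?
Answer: 70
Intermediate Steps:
Add(Mul(5, 6), Mul(-5, Add(-5, -3))) = Add(30, Mul(-5, -8)) = Add(30, 40) = 70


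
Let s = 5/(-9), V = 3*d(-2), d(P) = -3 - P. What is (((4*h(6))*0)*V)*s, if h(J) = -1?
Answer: 0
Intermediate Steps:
V = -3 (V = 3*(-3 - 1*(-2)) = 3*(-3 + 2) = 3*(-1) = -3)
s = -5/9 (s = -⅑*5 = -5/9 ≈ -0.55556)
(((4*h(6))*0)*V)*s = (((4*(-1))*0)*(-3))*(-5/9) = (-4*0*(-3))*(-5/9) = (0*(-3))*(-5/9) = 0*(-5/9) = 0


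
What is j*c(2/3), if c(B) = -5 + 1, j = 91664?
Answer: -366656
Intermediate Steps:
c(B) = -4
j*c(2/3) = 91664*(-4) = -366656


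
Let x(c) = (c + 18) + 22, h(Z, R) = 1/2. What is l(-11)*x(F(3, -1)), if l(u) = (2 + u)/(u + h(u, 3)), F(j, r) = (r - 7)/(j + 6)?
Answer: 704/21 ≈ 33.524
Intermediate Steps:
F(j, r) = (-7 + r)/(6 + j)
h(Z, R) = 1/2
x(c) = 40 + c (x(c) = (18 + c) + 22 = 40 + c)
l(u) = (2 + u)/(1/2 + u) (l(u) = (2 + u)/(u + 1/2) = (2 + u)/(1/2 + u))
l(-11)*x(F(3, -1)) = (2*(2 - 11)/(1 + 2*(-11)))*(40 + (-7 - 1)/(6 + 3)) = (2*(-9)/(1 - 22))*(40 - 8/9) = (2*(-9)/(-21))*(40 + (1/9)*(-8)) = (2*(-1/21)*(-9))*(40 - 8/9) = (6/7)*(352/9) = 704/21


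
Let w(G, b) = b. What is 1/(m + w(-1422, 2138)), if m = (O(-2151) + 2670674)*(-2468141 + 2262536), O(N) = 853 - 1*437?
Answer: -1/549189457312 ≈ -1.8209e-12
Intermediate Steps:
O(N) = 416 (O(N) = 853 - 437 = 416)
m = -549189459450 (m = (416 + 2670674)*(-2468141 + 2262536) = 2671090*(-205605) = -549189459450)
1/(m + w(-1422, 2138)) = 1/(-549189459450 + 2138) = 1/(-549189457312) = -1/549189457312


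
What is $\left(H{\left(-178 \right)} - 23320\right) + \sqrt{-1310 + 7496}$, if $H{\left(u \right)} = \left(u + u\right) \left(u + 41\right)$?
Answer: $25452 + \sqrt{6186} \approx 25531.0$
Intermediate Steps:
$H{\left(u \right)} = 2 u \left(41 + u\right)$
$\left(H{\left(-178 \right)} - 23320\right) + \sqrt{-1310 + 7496} = \left(2 \left(-178\right) \left(41 - 178\right) - 23320\right) + \sqrt{-1310 + 7496} = \left(2 \left(-178\right) \left(-137\right) - 23320\right) + \sqrt{6186} = \left(48772 - 23320\right) + \sqrt{6186} = 25452 + \sqrt{6186}$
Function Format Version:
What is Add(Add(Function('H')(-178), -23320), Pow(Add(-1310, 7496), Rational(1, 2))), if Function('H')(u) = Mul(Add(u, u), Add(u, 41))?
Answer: Add(25452, Pow(6186, Rational(1, 2))) ≈ 25531.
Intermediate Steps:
Function('H')(u) = Mul(2, u, Add(41, u)) (Function('H')(u) = Mul(Mul(2, u), Add(41, u)) = Mul(2, u, Add(41, u)))
Add(Add(Function('H')(-178), -23320), Pow(Add(-1310, 7496), Rational(1, 2))) = Add(Add(Mul(2, -178, Add(41, -178)), -23320), Pow(Add(-1310, 7496), Rational(1, 2))) = Add(Add(Mul(2, -178, -137), -23320), Pow(6186, Rational(1, 2))) = Add(Add(48772, -23320), Pow(6186, Rational(1, 2))) = Add(25452, Pow(6186, Rational(1, 2)))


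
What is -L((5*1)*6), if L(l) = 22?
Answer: -22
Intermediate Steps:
-L((5*1)*6) = -1*22 = -22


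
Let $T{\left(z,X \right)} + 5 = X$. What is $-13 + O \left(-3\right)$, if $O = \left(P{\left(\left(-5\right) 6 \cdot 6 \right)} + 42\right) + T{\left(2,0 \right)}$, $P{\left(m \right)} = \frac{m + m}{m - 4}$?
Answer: $- \frac{2987}{23} \approx -129.87$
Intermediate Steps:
$T{\left(z,X \right)} = -5 + X$
$P{\left(m \right)} = \frac{2 m}{-4 + m}$
$O = \frac{896}{23}$ ($O = \left(\frac{2 \left(-5\right) 6 \cdot 6}{-4 + \left(-5\right) 6 \cdot 6} + 42\right) + \left(-5 + 0\right) = \left(\frac{2 \left(\left(-30\right) 6\right)}{-4 - 180} + 42\right) - 5 = \left(2 \left(-180\right) \frac{1}{-4 - 180} + 42\right) - 5 = \left(2 \left(-180\right) \frac{1}{-184} + 42\right) - 5 = \left(2 \left(-180\right) \left(- \frac{1}{184}\right) + 42\right) - 5 = \left(\frac{45}{23} + 42\right) - 5 = \frac{1011}{23} - 5 = \frac{896}{23} \approx 38.957$)
$-13 + O \left(-3\right) = -13 + \frac{896}{23} \left(-3\right) = -13 - \frac{2688}{23} = - \frac{2987}{23}$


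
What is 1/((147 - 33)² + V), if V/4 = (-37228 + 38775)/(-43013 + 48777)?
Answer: 1441/18728783 ≈ 7.6940e-5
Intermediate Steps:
V = 1547/1441 (V = 4*((-37228 + 38775)/(-43013 + 48777)) = 4*(1547/5764) = 1547/1441 ≈ 1.0736)
1/((147 - 33)² + V) = 1/((147 - 33)² + 1547/1441) = 1/(114² + 1547/1441) = 1/(12996 + 1547/1441) = 1/(18728783/1441) = 1441/18728783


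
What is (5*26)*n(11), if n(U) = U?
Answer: 1430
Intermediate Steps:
(5*26)*n(11) = (5*26)*11 = 130*11 = 1430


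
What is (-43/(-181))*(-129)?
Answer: -5547/181 ≈ -30.646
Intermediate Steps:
(-43/(-181))*(-129) = -1/181*(-43)*(-129) = (43/181)*(-129) = -5547/181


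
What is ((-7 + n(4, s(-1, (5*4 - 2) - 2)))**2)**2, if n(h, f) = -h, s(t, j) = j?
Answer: 14641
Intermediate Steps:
((-7 + n(4, s(-1, (5*4 - 2) - 2)))**2)**2 = ((-7 - 1*4)**2)**2 = ((-7 - 4)**2)**2 = ((-11)**2)**2 = 121**2 = 14641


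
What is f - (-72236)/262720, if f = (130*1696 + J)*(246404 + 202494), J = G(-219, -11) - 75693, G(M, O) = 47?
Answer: 4270230711791819/65680 ≈ 6.5016e+10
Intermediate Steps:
J = -75646 (J = 47 - 75693 = -75646)
f = 65015692932 (f = (130*1696 - 75646)*(246404 + 202494) = (220480 - 75646)*448898 = 144834*448898 = 65015692932)
f - (-72236)/262720 = 65015692932 - (-72236)/262720 = 65015692932 - 1*(-18059/65680) = 65015692932 + 18059/65680 = 4270230711791819/65680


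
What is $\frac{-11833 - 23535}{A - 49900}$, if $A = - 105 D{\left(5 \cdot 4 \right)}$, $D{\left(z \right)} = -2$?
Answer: $\frac{17684}{24845} \approx 0.71177$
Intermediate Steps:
$A = 210$ ($A = \left(-105\right) \left(-2\right) = 210$)
$\frac{-11833 - 23535}{A - 49900} = \frac{-11833 - 23535}{210 - 49900} = - \frac{35368}{-49690} = \left(-35368\right) \left(- \frac{1}{49690}\right) = \frac{17684}{24845}$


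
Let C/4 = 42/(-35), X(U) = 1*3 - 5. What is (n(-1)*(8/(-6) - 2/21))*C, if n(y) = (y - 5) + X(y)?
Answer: -384/7 ≈ -54.857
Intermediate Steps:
X(U) = -2 (X(U) = 3 - 5 = -2)
n(y) = -7 + y (n(y) = (y - 5) - 2 = (-5 + y) - 2 = -7 + y)
C = -24/5 (C = 4*(42/(-35)) = 4*(42*(-1/35)) = 4*(-6/5) = -24/5 ≈ -4.8000)
(n(-1)*(8/(-6) - 2/21))*C = ((-7 - 1)*(8/(-6) - 2/21))*(-24/5) = -8*(8*(-⅙) - 2*1/21)*(-24/5) = -8*(-4/3 - 2/21)*(-24/5) = -8*(-10/7)*(-24/5) = (80/7)*(-24/5) = -384/7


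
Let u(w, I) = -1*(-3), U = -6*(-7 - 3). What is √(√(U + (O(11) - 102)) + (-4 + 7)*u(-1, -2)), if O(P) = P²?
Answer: √(9 + √79) ≈ 4.2294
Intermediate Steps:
U = 60 (U = -6*(-10) = 60)
u(w, I) = 3
√(√(U + (O(11) - 102)) + (-4 + 7)*u(-1, -2)) = √(√(60 + (11² - 102)) + (-4 + 7)*3) = √(√(60 + (121 - 102)) + 3*3) = √(√(60 + 19) + 9) = √(√79 + 9) = √(9 + √79)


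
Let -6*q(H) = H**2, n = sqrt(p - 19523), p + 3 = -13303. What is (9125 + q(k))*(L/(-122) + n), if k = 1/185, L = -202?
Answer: 189255693649/12526350 + 1873818749*I*sqrt(32829)/205350 ≈ 15109.0 + 1.6533e+6*I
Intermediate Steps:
p = -13306 (p = -3 - 13303 = -13306)
k = 1/185 ≈ 0.0054054
n = I*sqrt(32829) (n = sqrt(-13306 - 19523) = sqrt(-32829) = I*sqrt(32829) ≈ 181.19*I)
q(H) = -H**2/6
(9125 + q(k))*(L/(-122) + n) = (9125 - (1/185)**2/6)*(-202/(-122) + I*sqrt(32829)) = (9125 - 1/6*1/34225)*(-1/122*(-202) + I*sqrt(32829)) = (9125 - 1/205350)*(101/61 + I*sqrt(32829)) = 1873818749*(101/61 + I*sqrt(32829))/205350 = 189255693649/12526350 + 1873818749*I*sqrt(32829)/205350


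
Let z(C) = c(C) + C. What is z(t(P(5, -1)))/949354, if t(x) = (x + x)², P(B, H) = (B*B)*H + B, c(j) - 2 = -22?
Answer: 790/474677 ≈ 0.0016643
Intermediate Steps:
c(j) = -20 (c(j) = 2 - 22 = -20)
P(B, H) = B + H*B² (P(B, H) = B²*H + B = H*B² + B = B + H*B²)
t(x) = 4*x² (t(x) = (2*x)² = 4*x²)
z(C) = -20 + C
z(t(P(5, -1)))/949354 = (-20 + 4*(5*(1 + 5*(-1)))²)/949354 = (-20 + 4*(5*(1 - 5))²)*(1/949354) = (-20 + 4*(5*(-4))²)*(1/949354) = (-20 + 4*(-20)²)*(1/949354) = (-20 + 4*400)*(1/949354) = (-20 + 1600)*(1/949354) = 1580*(1/949354) = 790/474677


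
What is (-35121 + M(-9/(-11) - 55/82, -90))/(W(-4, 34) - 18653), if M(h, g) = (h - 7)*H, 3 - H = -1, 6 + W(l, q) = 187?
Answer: 15851933/8330872 ≈ 1.9028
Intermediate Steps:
W(l, q) = 181 (W(l, q) = -6 + 187 = 181)
H = 4 (H = 3 - 1*(-1) = 3 + 1 = 4)
M(h, g) = -28 + 4*h (M(h, g) = (h - 7)*4 = (-7 + h)*4 = -28 + 4*h)
(-35121 + M(-9/(-11) - 55/82, -90))/(W(-4, 34) - 18653) = (-35121 + (-28 + 4*(-9/(-11) - 55/82)))/(181 - 18653) = (-35121 + (-28 + 4*(-9*(-1/11) - 55*1/82)))/(-18472) = (-35121 + (-28 + 4*(9/11 - 55/82)))*(-1/18472) = (-35121 + (-28 + 4*(133/902)))*(-1/18472) = (-35121 + (-28 + 266/451))*(-1/18472) = (-35121 - 12362/451)*(-1/18472) = -15851933/451*(-1/18472) = 15851933/8330872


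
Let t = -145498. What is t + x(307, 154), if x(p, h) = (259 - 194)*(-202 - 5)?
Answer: -158953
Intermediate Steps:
x(p, h) = -13455 (x(p, h) = 65*(-207) = -13455)
t + x(307, 154) = -145498 - 13455 = -158953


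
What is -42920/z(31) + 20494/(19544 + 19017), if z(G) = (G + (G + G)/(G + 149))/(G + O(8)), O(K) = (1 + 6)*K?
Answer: -12958890666026/108780581 ≈ -1.1913e+5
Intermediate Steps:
O(K) = 7*K
z(G) = (G + 2*G/(149 + G))/(56 + G) (z(G) = (G + (G + G)/(G + 149))/(G + 7*8) = (G + (2*G)/(149 + G))/(G + 56) = (G + 2*G/(149 + G))/(56 + G))
-42920/z(31) + 20494/(19544 + 19017) = -42920*(8344 + 31² + 205*31)/(31*(151 + 31)) + 20494/(19544 + 19017) = -42920/(31*182/(8344 + 961 + 6355)) + 20494/38561 = -42920/(31*182/15660) + 20494*(1/38561) = -42920/(31*(1/15660)*182) + 20494/38561 = -42920/2821/7830 + 20494/38561 = -42920*7830/2821 + 20494/38561 = -336063600/2821 + 20494/38561 = -12958890666026/108780581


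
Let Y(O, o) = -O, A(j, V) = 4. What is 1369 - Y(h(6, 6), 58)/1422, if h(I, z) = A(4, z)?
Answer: 973361/711 ≈ 1369.0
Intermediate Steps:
h(I, z) = 4
1369 - Y(h(6, 6), 58)/1422 = 1369 - (-1*4)/1422 = 1369 - (-4)/1422 = 1369 - 1*(-2/711) = 1369 + 2/711 = 973361/711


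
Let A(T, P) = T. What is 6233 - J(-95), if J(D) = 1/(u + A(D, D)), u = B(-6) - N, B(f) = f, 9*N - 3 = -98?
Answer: 5073671/814 ≈ 6233.0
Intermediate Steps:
N = -95/9 (N = ⅓ + (⅑)*(-98) = ⅓ - 98/9 = -95/9 ≈ -10.556)
u = 41/9 (u = -6 - 1*(-95/9) = -6 + 95/9 = 41/9 ≈ 4.5556)
J(D) = 1/(41/9 + D)
6233 - J(-95) = 6233 - 9/(41 + 9*(-95)) = 6233 - 9/(41 - 855) = 6233 - 9/(-814) = 6233 - 9*(-1)/814 = 6233 - 1*(-9/814) = 6233 + 9/814 = 5073671/814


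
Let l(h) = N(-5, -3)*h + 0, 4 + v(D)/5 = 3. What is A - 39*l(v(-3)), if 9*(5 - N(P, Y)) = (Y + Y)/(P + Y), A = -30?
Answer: 3715/4 ≈ 928.75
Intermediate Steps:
v(D) = -5 (v(D) = -20 + 5*3 = -20 + 15 = -5)
N(P, Y) = 5 - 2*Y/(9*(P + Y)) (N(P, Y) = 5 - (Y + Y)/(9*(P + Y)) = 5 - 2*Y/(9*(P + Y)))
l(h) = 59*h/12 (l(h) = ((5*(-5) + (43/9)*(-3))/(-5 - 3))*h + 0 = ((-25 - 43/3)/(-8))*h + 0 = (-⅛*(-118/3))*h + 0 = 59*h/12 + 0 = 59*h/12)
A - 39*l(v(-3)) = -30 - 767*(-5)/4 = -30 - 39*(-295/12) = -30 + 3835/4 = 3715/4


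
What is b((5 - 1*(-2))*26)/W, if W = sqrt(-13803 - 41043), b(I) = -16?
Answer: 8*I*sqrt(6094)/9141 ≈ 0.06832*I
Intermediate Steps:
W = 3*I*sqrt(6094) (W = sqrt(-54846) = 3*I*sqrt(6094) ≈ 234.19*I)
b((5 - 1*(-2))*26)/W = -16*(-I*sqrt(6094)/18282) = -(-8)*I*sqrt(6094)/9141 = 8*I*sqrt(6094)/9141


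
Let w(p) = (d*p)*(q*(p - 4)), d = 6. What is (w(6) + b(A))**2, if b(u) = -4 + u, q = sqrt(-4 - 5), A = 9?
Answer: -46631 + 2160*I ≈ -46631.0 + 2160.0*I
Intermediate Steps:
q = 3*I (q = sqrt(-9) = 3*I ≈ 3.0*I)
w(p) = 18*I*p*(-4 + p) (w(p) = (6*p)*((3*I)*(p - 4)) = (6*p)*((3*I)*(-4 + p)) = (6*p)*(3*I*(-4 + p)) = 18*I*p*(-4 + p))
(w(6) + b(A))**2 = (18*I*6*(-4 + 6) + (-4 + 9))**2 = (18*I*6*2 + 5)**2 = (216*I + 5)**2 = (5 + 216*I)**2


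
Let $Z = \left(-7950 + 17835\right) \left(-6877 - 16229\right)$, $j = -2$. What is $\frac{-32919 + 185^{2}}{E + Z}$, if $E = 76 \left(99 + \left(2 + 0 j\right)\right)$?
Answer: $- \frac{653}{114197567} \approx -5.7182 \cdot 10^{-6}$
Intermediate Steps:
$Z = -228402810$ ($Z = 9885 \left(-23106\right) = -228402810$)
$E = 7676$ ($E = 76 \left(99 + \left(2 + 0 \left(-2\right)\right)\right) = 76 \left(99 + \left(2 + 0\right)\right) = 76 \left(99 + 2\right) = 76 \cdot 101 = 7676$)
$\frac{-32919 + 185^{2}}{E + Z} = \frac{-32919 + 185^{2}}{7676 - 228402810} = \frac{-32919 + 34225}{-228395134} = 1306 \left(- \frac{1}{228395134}\right) = - \frac{653}{114197567}$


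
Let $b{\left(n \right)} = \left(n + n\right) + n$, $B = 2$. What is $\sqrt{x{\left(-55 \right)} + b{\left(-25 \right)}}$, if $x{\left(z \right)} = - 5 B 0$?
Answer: $5 i \sqrt{3} \approx 8.6602 i$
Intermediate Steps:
$x{\left(z \right)} = 0$ ($x{\left(z \right)} = \left(-5\right) 2 \cdot 0 = \left(-10\right) 0 = 0$)
$b{\left(n \right)} = 3 n$ ($b{\left(n \right)} = 2 n + n = 3 n$)
$\sqrt{x{\left(-55 \right)} + b{\left(-25 \right)}} = \sqrt{0 + 3 \left(-25\right)} = \sqrt{0 - 75} = \sqrt{-75} = 5 i \sqrt{3}$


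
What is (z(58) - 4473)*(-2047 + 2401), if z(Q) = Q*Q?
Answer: -392586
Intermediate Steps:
z(Q) = Q²
(z(58) - 4473)*(-2047 + 2401) = (58² - 4473)*(-2047 + 2401) = (3364 - 4473)*354 = -1109*354 = -392586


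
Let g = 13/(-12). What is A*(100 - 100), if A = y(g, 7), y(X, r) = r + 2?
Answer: 0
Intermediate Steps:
g = -13/12 (g = 13*(-1/12) = -13/12 ≈ -1.0833)
y(X, r) = 2 + r
A = 9 (A = 2 + 7 = 9)
A*(100 - 100) = 9*(100 - 100) = 9*0 = 0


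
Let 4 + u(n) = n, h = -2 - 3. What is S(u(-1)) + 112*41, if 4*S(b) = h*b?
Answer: 18393/4 ≈ 4598.3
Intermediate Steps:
h = -5
u(n) = -4 + n
S(b) = -5*b/4 (S(b) = (-5*b)/4 = -5*b/4)
S(u(-1)) + 112*41 = -5*(-4 - 1)/4 + 112*41 = -5/4*(-5) + 4592 = 25/4 + 4592 = 18393/4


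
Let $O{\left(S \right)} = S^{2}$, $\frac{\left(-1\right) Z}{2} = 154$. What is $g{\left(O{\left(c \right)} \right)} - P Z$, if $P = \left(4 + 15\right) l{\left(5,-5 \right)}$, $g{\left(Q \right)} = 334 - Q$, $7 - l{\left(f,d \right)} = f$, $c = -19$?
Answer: $11677$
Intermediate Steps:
$Z = -308$ ($Z = \left(-2\right) 154 = -308$)
$l{\left(f,d \right)} = 7 - f$
$P = 38$ ($P = \left(4 + 15\right) \left(7 - 5\right) = 19 \left(7 - 5\right) = 19 \cdot 2 = 38$)
$g{\left(O{\left(c \right)} \right)} - P Z = \left(334 - \left(-19\right)^{2}\right) - 38 \left(-308\right) = \left(334 - 361\right) - -11704 = \left(334 - 361\right) + 11704 = -27 + 11704 = 11677$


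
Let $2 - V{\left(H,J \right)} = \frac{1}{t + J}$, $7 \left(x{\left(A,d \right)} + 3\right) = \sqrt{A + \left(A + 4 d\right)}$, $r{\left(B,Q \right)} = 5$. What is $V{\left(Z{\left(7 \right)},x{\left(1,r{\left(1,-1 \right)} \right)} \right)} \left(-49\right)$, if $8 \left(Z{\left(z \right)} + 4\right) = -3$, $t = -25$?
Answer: $- \frac{1914920}{19197} - \frac{343 \sqrt{22}}{38394} \approx -99.793$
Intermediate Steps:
$x{\left(A,d \right)} = -3 + \frac{\sqrt{2 A + 4 d}}{7}$ ($x{\left(A,d \right)} = -3 + \frac{\sqrt{A + \left(A + 4 d\right)}}{7} = -3 + \frac{\sqrt{2 A + 4 d}}{7}$)
$Z{\left(z \right)} = - \frac{35}{8}$ ($Z{\left(z \right)} = -4 + \frac{1}{8} \left(-3\right) = -4 - \frac{3}{8} = - \frac{35}{8}$)
$V{\left(H,J \right)} = 2 - \frac{1}{-25 + J}$
$V{\left(Z{\left(7 \right)},x{\left(1,r{\left(1,-1 \right)} \right)} \right)} \left(-49\right) = \frac{-51 + 2 \left(-3 + \frac{\sqrt{2 \cdot 1 + 4 \cdot 5}}{7}\right)}{-25 - \left(3 - \frac{\sqrt{2 \cdot 1 + 4 \cdot 5}}{7}\right)} \left(-49\right) = \frac{-51 + 2 \left(-3 + \frac{\sqrt{2 + 20}}{7}\right)}{-25 - \left(3 - \frac{\sqrt{2 + 20}}{7}\right)} \left(-49\right) = \frac{-51 + 2 \left(-3 + \frac{\sqrt{22}}{7}\right)}{-25 - \left(3 - \frac{\sqrt{22}}{7}\right)} \left(-49\right) = \frac{-51 - \left(6 - \frac{2 \sqrt{22}}{7}\right)}{-28 + \frac{\sqrt{22}}{7}} \left(-49\right) = \frac{-57 + \frac{2 \sqrt{22}}{7}}{-28 + \frac{\sqrt{22}}{7}} \left(-49\right) = - \frac{49 \left(-57 + \frac{2 \sqrt{22}}{7}\right)}{-28 + \frac{\sqrt{22}}{7}}$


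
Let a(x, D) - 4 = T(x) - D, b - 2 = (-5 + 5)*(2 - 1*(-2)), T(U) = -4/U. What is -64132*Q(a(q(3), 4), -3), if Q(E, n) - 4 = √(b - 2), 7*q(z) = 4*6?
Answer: -256528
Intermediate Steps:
q(z) = 24/7 (q(z) = (4*6)/7 = (⅐)*24 = 24/7)
b = 2 (b = 2 + (-5 + 5)*(2 - 1*(-2)) = 2 + 0*(2 + 2) = 2 + 0*4 = 2 + 0 = 2)
a(x, D) = 4 - D - 4/x (a(x, D) = 4 + (-4/x - D) = 4 + (-D - 4/x) = 4 - D - 4/x)
Q(E, n) = 4 (Q(E, n) = 4 + √(2 - 2) = 4 + √0 = 4 + 0 = 4)
-64132*Q(a(q(3), 4), -3) = -64132*4 = -256528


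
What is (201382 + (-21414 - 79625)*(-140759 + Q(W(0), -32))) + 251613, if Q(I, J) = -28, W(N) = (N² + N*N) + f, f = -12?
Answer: 14225430688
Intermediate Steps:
W(N) = -12 + 2*N² (W(N) = (N² + N*N) - 12 = (N² + N²) - 12 = 2*N² - 12 = -12 + 2*N²)
(201382 + (-21414 - 79625)*(-140759 + Q(W(0), -32))) + 251613 = (201382 + (-21414 - 79625)*(-140759 - 28)) + 251613 = (201382 - 101039*(-140787)) + 251613 = (201382 + 14224977693) + 251613 = 14225179075 + 251613 = 14225430688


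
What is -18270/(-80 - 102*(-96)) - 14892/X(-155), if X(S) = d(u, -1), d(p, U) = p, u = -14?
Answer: 36093831/33992 ≈ 1061.8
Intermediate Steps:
X(S) = -14
-18270/(-80 - 102*(-96)) - 14892/X(-155) = -18270/(-80 - 102*(-96)) - 14892/(-14) = -18270/(-80 + 9792) - 14892*(-1/14) = -18270/9712 + 7446/7 = -18270*1/9712 + 7446/7 = -9135/4856 + 7446/7 = 36093831/33992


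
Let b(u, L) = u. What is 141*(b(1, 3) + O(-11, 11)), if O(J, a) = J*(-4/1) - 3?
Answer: 5922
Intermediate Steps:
O(J, a) = -3 - 4*J (O(J, a) = J*(-4*1) - 3 = J*(-4) - 3 = -4*J - 3 = -3 - 4*J)
141*(b(1, 3) + O(-11, 11)) = 141*(1 + (-3 - 4*(-11))) = 141*(1 + (-3 + 44)) = 141*(1 + 41) = 141*42 = 5922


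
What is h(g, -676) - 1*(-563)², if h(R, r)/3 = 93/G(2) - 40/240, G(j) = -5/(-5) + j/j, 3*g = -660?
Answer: -316830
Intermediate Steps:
g = -220 (g = (⅓)*(-660) = -220)
G(j) = 2 (G(j) = -5*(-⅕) + 1 = 1 + 1 = 2)
h(R, r) = 139 (h(R, r) = 3*(93/2 - 40/240) = 3*(93*(½) - 40*1/240) = 3*(93/2 - ⅙) = 3*(139/3) = 139)
h(g, -676) - 1*(-563)² = 139 - 1*(-563)² = 139 - 1*316969 = 139 - 316969 = -316830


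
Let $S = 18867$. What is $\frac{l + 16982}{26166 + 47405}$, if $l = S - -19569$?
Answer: $\frac{55418}{73571} \approx 0.75326$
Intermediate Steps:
$l = 38436$ ($l = 18867 - -19569 = 18867 + 19569 = 38436$)
$\frac{l + 16982}{26166 + 47405} = \frac{38436 + 16982}{26166 + 47405} = \frac{55418}{73571}$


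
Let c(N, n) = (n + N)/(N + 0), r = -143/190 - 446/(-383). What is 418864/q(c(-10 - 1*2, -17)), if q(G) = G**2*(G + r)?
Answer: 26335353553920/1038627431 ≈ 25356.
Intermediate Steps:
r = 29971/72770 (r = -143*1/190 - 446*(-1/383) = -143/190 + 446/383 = 29971/72770 ≈ 0.41186)
c(N, n) = (N + n)/N
q(G) = G**2*(29971/72770 + G) (q(G) = G**2*(G + 29971/72770) = G**2*(29971/72770 + G))
418864/q(c(-10 - 1*2, -17)) = 418864/(((((-10 - 1*2) - 17)/(-10 - 1*2))**2*(29971/72770 + ((-10 - 1*2) - 17)/(-10 - 1*2)))) = 418864/(((((-10 - 2) - 17)/(-10 - 2))**2*(29971/72770 + ((-10 - 2) - 17)/(-10 - 2)))) = 418864/((((-12 - 17)/(-12))**2*(29971/72770 + (-12 - 17)/(-12)))) = 418864/(((-1/12*(-29))**2*(29971/72770 - 1/12*(-29)))) = 418864/(((29/12)**2*(29971/72770 + 29/12))) = 418864/(((841/144)*(1234991/436620))) = 418864/(1038627431/62873280) = 418864*(62873280/1038627431) = 26335353553920/1038627431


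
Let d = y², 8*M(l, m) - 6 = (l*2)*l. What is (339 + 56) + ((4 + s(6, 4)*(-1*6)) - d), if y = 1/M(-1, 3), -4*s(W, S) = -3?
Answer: 787/2 ≈ 393.50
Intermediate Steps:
s(W, S) = ¾ (s(W, S) = -¼*(-3) = ¾)
M(l, m) = ¾ + l²/4 (M(l, m) = ¾ + ((l*2)*l)/8 = ¾ + ((2*l)*l)/8 = ¾ + (2*l²)/8 = ¾ + l²/4)
y = 1 (y = 1/(¾ + (¼)*(-1)²) = 1/(¾ + (¼)*1) = 1/(¾ + ¼) = 1/1 = 1)
d = 1 (d = 1² = 1)
(339 + 56) + ((4 + s(6, 4)*(-1*6)) - d) = (339 + 56) + ((4 + 3*(-1*6)/4) - 1*1) = 395 + ((4 + (¾)*(-6)) - 1) = 395 + ((4 - 9/2) - 1) = 395 + (-½ - 1) = 395 - 3/2 = 787/2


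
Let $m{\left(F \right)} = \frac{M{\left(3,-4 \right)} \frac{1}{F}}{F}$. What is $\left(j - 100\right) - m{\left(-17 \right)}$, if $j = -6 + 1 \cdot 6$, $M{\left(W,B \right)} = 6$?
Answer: $- \frac{28906}{289} \approx -100.02$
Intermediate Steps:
$m{\left(F \right)} = \frac{6}{F^{2}}$ ($m{\left(F \right)} = \frac{6 \frac{1}{F}}{F} = \frac{6}{F^{2}}$)
$j = 0$ ($j = -6 + 6 = 0$)
$\left(j - 100\right) - m{\left(-17 \right)} = \left(0 - 100\right) - \frac{6}{289} = -100 - 6 \cdot \frac{1}{289} = -100 - \frac{6}{289} = - \frac{28906}{289}$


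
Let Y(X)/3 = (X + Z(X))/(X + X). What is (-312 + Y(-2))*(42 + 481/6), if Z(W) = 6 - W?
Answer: -154663/4 ≈ -38666.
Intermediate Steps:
Y(X) = 9/X (Y(X) = 3*((X + (6 - X))/(X + X)) = 3*(6/((2*X))) = 3*(6*(1/(2*X))) = 3*(3/X) = 9/X)
(-312 + Y(-2))*(42 + 481/6) = (-312 + 9/(-2))*(42 + 481/6) = (-312 + 9*(-½))*(42 + 481*(⅙)) = (-312 - 9/2)*(42 + 481/6) = -633/2*733/6 = -154663/4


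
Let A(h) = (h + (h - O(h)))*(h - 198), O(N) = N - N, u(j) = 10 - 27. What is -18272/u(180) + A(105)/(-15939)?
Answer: 4628086/4301 ≈ 1076.0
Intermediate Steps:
u(j) = -17
O(N) = 0
A(h) = 2*h*(-198 + h) (A(h) = (h + (h - 1*0))*(h - 198) = (h + (h + 0))*(-198 + h) = (h + h)*(-198 + h) = (2*h)*(-198 + h) = 2*h*(-198 + h))
-18272/u(180) + A(105)/(-15939) = -18272/(-17) + (2*105*(-198 + 105))/(-15939) = -18272*(-1/17) + (2*105*(-93))*(-1/15939) = 18272/17 - 19530*(-1/15939) = 18272/17 + 310/253 = 4628086/4301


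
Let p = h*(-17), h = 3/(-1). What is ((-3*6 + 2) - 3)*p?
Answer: -969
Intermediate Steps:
h = -3 (h = 3*(-1) = -3)
p = 51 (p = -3*(-17) = 51)
((-3*6 + 2) - 3)*p = ((-3*6 + 2) - 3)*51 = ((-18 + 2) - 3)*51 = (-16 - 3)*51 = -19*51 = -969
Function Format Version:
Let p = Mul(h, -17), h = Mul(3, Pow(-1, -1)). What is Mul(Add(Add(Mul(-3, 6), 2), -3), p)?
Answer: -969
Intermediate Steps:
h = -3 (h = Mul(3, -1) = -3)
p = 51 (p = Mul(-3, -17) = 51)
Mul(Add(Add(Mul(-3, 6), 2), -3), p) = Mul(Add(Add(Mul(-3, 6), 2), -3), 51) = Mul(Add(Add(-18, 2), -3), 51) = Mul(Add(-16, -3), 51) = Mul(-19, 51) = -969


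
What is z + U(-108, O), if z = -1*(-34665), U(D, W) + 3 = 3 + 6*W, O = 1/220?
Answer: 3813153/110 ≈ 34665.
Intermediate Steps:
O = 1/220 ≈ 0.0045455
U(D, W) = 6*W (U(D, W) = -3 + (3 + 6*W) = 6*W)
z = 34665
z + U(-108, O) = 34665 + 6*(1/220) = 34665 + 3/110 = 3813153/110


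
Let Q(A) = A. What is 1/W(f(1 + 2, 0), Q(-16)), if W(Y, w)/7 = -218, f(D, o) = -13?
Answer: -1/1526 ≈ -0.00065531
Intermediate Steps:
W(Y, w) = -1526 (W(Y, w) = 7*(-218) = -1526)
1/W(f(1 + 2, 0), Q(-16)) = 1/(-1526) = -1/1526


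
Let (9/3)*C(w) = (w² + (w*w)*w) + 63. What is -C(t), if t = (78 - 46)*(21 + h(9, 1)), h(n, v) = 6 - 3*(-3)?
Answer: -510050325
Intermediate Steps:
h(n, v) = 15 (h(n, v) = 6 + 9 = 15)
t = 1152 (t = (78 - 46)*(21 + 15) = 32*36 = 1152)
C(w) = 21 + w²/3 + w³/3 (C(w) = ((w² + (w*w)*w) + 63)/3 = ((w² + w²*w) + 63)/3 = ((w² + w³) + 63)/3 = (63 + w² + w³)/3 = 21 + w²/3 + w³/3)
-C(t) = -(21 + (⅓)*1152² + (⅓)*1152³) = -(21 + (⅓)*1327104 + (⅓)*1528823808) = -(21 + 442368 + 509607936) = -1*510050325 = -510050325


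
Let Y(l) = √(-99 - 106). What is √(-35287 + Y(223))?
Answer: √(-35287 + I*√205) ≈ 0.0381 + 187.85*I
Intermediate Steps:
Y(l) = I*√205 (Y(l) = √(-205) = I*√205)
√(-35287 + Y(223)) = √(-35287 + I*√205)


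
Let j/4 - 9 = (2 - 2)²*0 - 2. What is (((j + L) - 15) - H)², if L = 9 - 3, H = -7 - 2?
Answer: 784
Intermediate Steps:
H = -9
L = 6
j = 28 (j = 36 + 4*((2 - 2)²*0 - 2) = 36 + 4*(0²*0 - 2) = 36 + 4*(0*0 - 2) = 36 + 4*(0 - 2) = 36 + 4*(-2) = 36 - 8 = 28)
(((j + L) - 15) - H)² = (((28 + 6) - 15) - 1*(-9))² = ((34 - 15) + 9)² = (19 + 9)² = 28² = 784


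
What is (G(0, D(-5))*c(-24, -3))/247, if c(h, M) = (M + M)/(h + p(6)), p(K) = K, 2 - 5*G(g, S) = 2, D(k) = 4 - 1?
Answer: 0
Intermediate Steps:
D(k) = 3
G(g, S) = 0 (G(g, S) = ⅖ - ⅕*2 = ⅖ - ⅖ = 0)
c(h, M) = 2*M/(6 + h) (c(h, M) = (M + M)/(h + 6) = (2*M)/(6 + h) = 2*M/(6 + h))
(G(0, D(-5))*c(-24, -3))/247 = (0*(2*(-3)/(6 - 24)))/247 = (0*(2*(-3)/(-18)))*(1/247) = (0*(2*(-3)*(-1/18)))*(1/247) = (0*(⅓))*(1/247) = 0*(1/247) = 0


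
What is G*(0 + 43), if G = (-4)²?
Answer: 688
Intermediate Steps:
G = 16
G*(0 + 43) = 16*(0 + 43) = 16*43 = 688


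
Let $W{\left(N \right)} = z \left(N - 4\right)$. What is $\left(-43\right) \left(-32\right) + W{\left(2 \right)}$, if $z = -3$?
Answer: $1382$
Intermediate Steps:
$W{\left(N \right)} = 12 - 3 N$ ($W{\left(N \right)} = - 3 \left(N - 4\right) = - 3 \left(-4 + N\right) = 12 - 3 N$)
$\left(-43\right) \left(-32\right) + W{\left(2 \right)} = \left(-43\right) \left(-32\right) + \left(12 - 6\right) = 1376 + \left(12 - 6\right) = 1376 + 6 = 1382$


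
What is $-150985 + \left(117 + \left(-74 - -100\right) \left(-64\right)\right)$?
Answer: $-152532$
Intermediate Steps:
$-150985 + \left(117 + \left(-74 - -100\right) \left(-64\right)\right) = -150985 + \left(117 + \left(-74 + 100\right) \left(-64\right)\right) = -150985 + \left(117 + 26 \left(-64\right)\right) = -150985 + \left(117 - 1664\right) = -150985 - 1547 = -152532$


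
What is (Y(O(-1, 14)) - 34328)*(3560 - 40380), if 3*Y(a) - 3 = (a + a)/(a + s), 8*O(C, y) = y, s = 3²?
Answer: 163045182580/129 ≈ 1.2639e+9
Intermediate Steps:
s = 9
O(C, y) = y/8
Y(a) = 1 + 2*a/(3*(9 + a)) (Y(a) = 1 + ((a + a)/(a + 9))/3 = 1 + ((2*a)/(9 + a))/3 = 1 + (2*a/(9 + a))/3 = 1 + 2*a/(3*(9 + a)))
(Y(O(-1, 14)) - 34328)*(3560 - 40380) = ((27 + 5*((⅛)*14))/(3*(9 + (⅛)*14)) - 34328)*(3560 - 40380) = ((27 + 5*(7/4))/(3*(9 + 7/4)) - 34328)*(-36820) = ((27 + 35/4)/(3*(43/4)) - 34328)*(-36820) = ((⅓)*(4/43)*(143/4) - 34328)*(-36820) = (143/129 - 34328)*(-36820) = -4428169/129*(-36820) = 163045182580/129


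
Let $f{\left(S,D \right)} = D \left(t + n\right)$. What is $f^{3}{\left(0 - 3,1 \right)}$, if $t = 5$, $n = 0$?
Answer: $125$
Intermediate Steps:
$f{\left(S,D \right)} = 5 D$ ($f{\left(S,D \right)} = D \left(5 + 0\right) = D 5 = 5 D$)
$f^{3}{\left(0 - 3,1 \right)} = \left(5 \cdot 1\right)^{3} = 5^{3} = 125$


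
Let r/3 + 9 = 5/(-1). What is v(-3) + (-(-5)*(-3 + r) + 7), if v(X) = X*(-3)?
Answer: -209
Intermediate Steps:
r = -42 (r = -27 + 3*(5/(-1)) = -27 + 3*(5*(-1)) = -27 + 3*(-5) = -27 - 15 = -42)
v(X) = -3*X
v(-3) + (-(-5)*(-3 + r) + 7) = -3*(-3) + (-(-5)*(-3 - 42) + 7) = 9 + (-(-5)*(-45) + 7) = 9 + (-1*225 + 7) = 9 + (-225 + 7) = 9 - 218 = -209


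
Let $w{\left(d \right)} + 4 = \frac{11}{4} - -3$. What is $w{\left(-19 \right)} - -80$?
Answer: $\frac{327}{4} \approx 81.75$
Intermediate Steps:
$w{\left(d \right)} = \frac{7}{4}$ ($w{\left(d \right)} = -4 + \left(\frac{11}{4} - -3\right) = -4 + \left(11 \cdot \frac{1}{4} + 3\right) = -4 + \left(\frac{11}{4} + 3\right) = -4 + \frac{23}{4} = \frac{7}{4}$)
$w{\left(-19 \right)} - -80 = \frac{7}{4} - -80 = \frac{7}{4} + 80 = \frac{327}{4}$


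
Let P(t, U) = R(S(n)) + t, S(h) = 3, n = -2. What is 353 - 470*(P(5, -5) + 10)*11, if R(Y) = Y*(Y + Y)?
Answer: -170257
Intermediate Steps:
R(Y) = 2*Y² (R(Y) = Y*(2*Y) = 2*Y²)
P(t, U) = 18 + t (P(t, U) = 2*3² + t = 2*9 + t = 18 + t)
353 - 470*(P(5, -5) + 10)*11 = 353 - 470*((18 + 5) + 10)*11 = 353 - 470*(23 + 10)*11 = 353 - 15510*11 = 353 - 470*363 = 353 - 170610 = -170257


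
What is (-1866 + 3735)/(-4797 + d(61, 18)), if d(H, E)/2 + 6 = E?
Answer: -623/1591 ≈ -0.39158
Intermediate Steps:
d(H, E) = -12 + 2*E
(-1866 + 3735)/(-4797 + d(61, 18)) = (-1866 + 3735)/(-4797 + (-12 + 2*18)) = 1869/(-4797 + (-12 + 36)) = 1869/(-4797 + 24) = 1869/(-4773) = 1869*(-1/4773) = -623/1591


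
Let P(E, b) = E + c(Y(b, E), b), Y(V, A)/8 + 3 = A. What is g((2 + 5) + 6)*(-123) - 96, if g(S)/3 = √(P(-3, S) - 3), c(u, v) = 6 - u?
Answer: -96 - 1476*√3 ≈ -2652.5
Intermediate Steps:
Y(V, A) = -24 + 8*A
P(E, b) = 30 - 7*E (P(E, b) = E + (6 - (-24 + 8*E)) = E + (6 + (24 - 8*E)) = E + (30 - 8*E) = 30 - 7*E)
g(S) = 12*√3 (g(S) = 3*√((30 - 7*(-3)) - 3) = 3*√((30 + 21) - 3) = 3*√(51 - 3) = 3*√48 = 3*(4*√3) = 12*√3)
g((2 + 5) + 6)*(-123) - 96 = (12*√3)*(-123) - 96 = -1476*√3 - 96 = -96 - 1476*√3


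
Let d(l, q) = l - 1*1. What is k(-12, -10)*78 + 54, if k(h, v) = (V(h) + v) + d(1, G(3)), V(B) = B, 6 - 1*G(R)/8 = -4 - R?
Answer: -1662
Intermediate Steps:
G(R) = 80 + 8*R (G(R) = 48 - 8*(-4 - R) = 48 + (32 + 8*R) = 80 + 8*R)
d(l, q) = -1 + l (d(l, q) = l - 1 = -1 + l)
k(h, v) = h + v (k(h, v) = (h + v) + (-1 + 1) = (h + v) + 0 = h + v)
k(-12, -10)*78 + 54 = (-12 - 10)*78 + 54 = -22*78 + 54 = -1716 + 54 = -1662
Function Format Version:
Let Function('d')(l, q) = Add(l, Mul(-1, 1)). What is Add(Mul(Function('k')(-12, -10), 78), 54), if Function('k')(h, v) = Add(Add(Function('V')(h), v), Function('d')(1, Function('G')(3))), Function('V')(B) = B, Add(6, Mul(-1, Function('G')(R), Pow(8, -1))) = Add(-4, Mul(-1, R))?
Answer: -1662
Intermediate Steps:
Function('G')(R) = Add(80, Mul(8, R)) (Function('G')(R) = Add(48, Mul(-8, Add(-4, Mul(-1, R)))) = Add(48, Add(32, Mul(8, R))) = Add(80, Mul(8, R)))
Function('d')(l, q) = Add(-1, l) (Function('d')(l, q) = Add(l, -1) = Add(-1, l))
Function('k')(h, v) = Add(h, v) (Function('k')(h, v) = Add(Add(h, v), Add(-1, 1)) = Add(Add(h, v), 0) = Add(h, v))
Add(Mul(Function('k')(-12, -10), 78), 54) = Add(Mul(Add(-12, -10), 78), 54) = Add(Mul(-22, 78), 54) = Add(-1716, 54) = -1662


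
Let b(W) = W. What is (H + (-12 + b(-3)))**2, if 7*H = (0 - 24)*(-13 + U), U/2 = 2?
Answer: 12321/49 ≈ 251.45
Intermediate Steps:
U = 4 (U = 2*2 = 4)
H = 216/7 (H = ((0 - 24)*(-13 + 4))/7 = (-24*(-9))/7 = (1/7)*216 = 216/7 ≈ 30.857)
(H + (-12 + b(-3)))**2 = (216/7 + (-12 - 3))**2 = (216/7 - 15)**2 = (111/7)**2 = 12321/49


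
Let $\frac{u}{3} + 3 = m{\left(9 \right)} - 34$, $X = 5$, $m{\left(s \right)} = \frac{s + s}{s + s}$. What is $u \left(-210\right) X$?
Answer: $113400$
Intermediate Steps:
$m{\left(s \right)} = 1$ ($m{\left(s \right)} = \frac{2 s}{2 s} = 2 s \frac{1}{2 s} = 1$)
$u = -108$ ($u = -9 + 3 \left(1 - 34\right) = -9 + 3 \left(-33\right) = -9 - 99 = -108$)
$u \left(-210\right) X = \left(-108\right) \left(-210\right) 5 = 22680 \cdot 5 = 113400$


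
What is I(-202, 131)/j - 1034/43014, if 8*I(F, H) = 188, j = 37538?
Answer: -37803463/1614659532 ≈ -0.023413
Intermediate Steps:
I(F, H) = 47/2 (I(F, H) = (⅛)*188 = 47/2)
I(-202, 131)/j - 1034/43014 = (47/2)/37538 - 1034/43014 = (47/2)*(1/37538) - 1034*1/43014 = 47/75076 - 517/21507 = -37803463/1614659532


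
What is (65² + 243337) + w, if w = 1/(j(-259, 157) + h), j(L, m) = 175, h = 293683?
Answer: 72748074197/293858 ≈ 2.4756e+5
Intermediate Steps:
w = 1/293858 (w = 1/(175 + 293683) = 1/293858 ≈ 3.4030e-6)
(65² + 243337) + w = (65² + 243337) + 1/293858 = (4225 + 243337) + 1/293858 = 247562 + 1/293858 = 72748074197/293858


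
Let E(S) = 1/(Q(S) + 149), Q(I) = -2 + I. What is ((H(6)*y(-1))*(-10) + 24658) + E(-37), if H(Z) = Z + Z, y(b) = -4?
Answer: 2765181/110 ≈ 25138.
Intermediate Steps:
H(Z) = 2*Z
E(S) = 1/(147 + S) (E(S) = 1/((-2 + S) + 149) = 1/(147 + S))
((H(6)*y(-1))*(-10) + 24658) + E(-37) = (((2*6)*(-4))*(-10) + 24658) + 1/(147 - 37) = ((12*(-4))*(-10) + 24658) + 1/110 = (-48*(-10) + 24658) + 1/110 = (480 + 24658) + 1/110 = 25138 + 1/110 = 2765181/110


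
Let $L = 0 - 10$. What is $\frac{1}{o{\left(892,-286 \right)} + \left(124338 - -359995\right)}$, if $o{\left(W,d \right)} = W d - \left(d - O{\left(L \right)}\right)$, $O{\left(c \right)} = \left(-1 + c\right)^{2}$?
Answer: $\frac{1}{229628} \approx 4.3549 \cdot 10^{-6}$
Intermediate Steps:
$L = -10$
$o{\left(W,d \right)} = 121 - d + W d$ ($o{\left(W,d \right)} = W d - \left(d - \left(-1 - 10\right)^{2}\right) = W d - \left(-121 + d\right) = 121 - d + W d$)
$\frac{1}{o{\left(892,-286 \right)} + \left(124338 - -359995\right)} = \frac{1}{\left(121 - -286 + 892 \left(-286\right)\right) + \left(124338 - -359995\right)} = \frac{1}{\left(121 + 286 - 255112\right) + \left(124338 + 359995\right)} = \frac{1}{-254705 + 484333} = \frac{1}{229628}$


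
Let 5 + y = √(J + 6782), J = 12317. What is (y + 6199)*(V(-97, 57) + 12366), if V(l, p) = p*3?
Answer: 77654178 + 12537*√19099 ≈ 7.9387e+7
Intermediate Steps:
V(l, p) = 3*p
y = -5 + √19099 (y = -5 + √(12317 + 6782) = -5 + √19099 ≈ 133.20)
(y + 6199)*(V(-97, 57) + 12366) = ((-5 + √19099) + 6199)*(3*57 + 12366) = (6194 + √19099)*(171 + 12366) = (6194 + √19099)*12537 = 77654178 + 12537*√19099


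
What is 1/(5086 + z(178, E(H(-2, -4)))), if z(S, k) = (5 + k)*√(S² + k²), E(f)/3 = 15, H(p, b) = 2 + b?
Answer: -2543/29202552 + 25*√33709/29202552 ≈ 7.0097e-5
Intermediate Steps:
E(f) = 45 (E(f) = 3*15 = 45)
z(S, k) = √(S² + k²)*(5 + k)
1/(5086 + z(178, E(H(-2, -4)))) = 1/(5086 + √(178² + 45²)*(5 + 45)) = 1/(5086 + √(31684 + 2025)*50) = 1/(5086 + √33709*50) = 1/(5086 + 50*√33709)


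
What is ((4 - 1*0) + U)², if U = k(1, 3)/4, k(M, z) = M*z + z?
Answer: 121/4 ≈ 30.250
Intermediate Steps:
k(M, z) = z + M*z
U = 3/2 (U = (3*(1 + 1))/4 = (3*2)*(¼) = 6*(¼) = 3/2 ≈ 1.5000)
((4 - 1*0) + U)² = ((4 - 1*0) + 3/2)² = ((4 + 0) + 3/2)² = (4 + 3/2)² = (11/2)² = 121/4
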